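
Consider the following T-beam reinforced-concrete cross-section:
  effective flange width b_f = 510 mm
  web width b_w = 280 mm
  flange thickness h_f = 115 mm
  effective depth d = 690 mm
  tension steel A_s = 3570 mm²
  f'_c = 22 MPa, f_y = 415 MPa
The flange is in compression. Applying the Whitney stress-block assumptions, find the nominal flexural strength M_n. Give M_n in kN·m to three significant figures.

M_n ≈ 901 kN·m

Tension: T = A_s f_y = 3570 × 415 = 1481550 N.
Try a within the flange: a = T/(0.85 f'_c b_f) = 1481550/(0.85 × 22 × 510) = 155.35 mm.
a = 155.35 > h_f = 115 mm: the block extends into the web. Split into flange-overhang and web parts.
C_f = 0.85 f'_c (b_f − b_w) h_f = 0.85 × 22 × (510 − 280) × 115 = 494615 N.
Remaining web compression depth: a_w = (T − C_f)/(0.85 f'_c b_w) = (1481550 − 494615)/(0.85 × 22 × 280) = 188.49 mm.
M_n = C_f(d − h_f/2) + (T − C_f)(d − a_w/2) = 494615 × (690 − 57.5) + 986935 × (690 − 94.245) = 312.84 + 587.97 = 900.81 × 10⁶ N·mm.
M_n = 900.81 kN·m.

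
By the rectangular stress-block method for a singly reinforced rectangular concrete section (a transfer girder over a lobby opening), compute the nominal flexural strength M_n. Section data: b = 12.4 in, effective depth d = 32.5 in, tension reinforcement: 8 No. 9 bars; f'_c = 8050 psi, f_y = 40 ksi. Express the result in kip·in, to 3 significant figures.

A_s = 8 × 1 = 8 in².
T = A_s f_y = 8 × 40 = 320 kips.
a = T/(0.85 f'_c b) = 320/(0.85 × 8.05 × 12.4) = 3.771 in.
M_n = T(d − a/2) = 320 × (32.5 − 1.8855) = 9796.6 kip·in.

M_n ≈ 9800 kip·in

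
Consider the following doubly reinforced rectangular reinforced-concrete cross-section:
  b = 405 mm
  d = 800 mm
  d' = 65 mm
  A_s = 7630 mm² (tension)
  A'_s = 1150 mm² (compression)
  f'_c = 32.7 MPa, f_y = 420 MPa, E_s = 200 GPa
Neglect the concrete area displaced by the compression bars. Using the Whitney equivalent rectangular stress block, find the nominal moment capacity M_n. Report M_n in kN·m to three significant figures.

Assume both tension and compression steel yield.
Net tension couple steel: A_s − A'_s = 6480 mm².
a = (A_s − A'_s) f_y / (0.85 f'_c b) = 2721600/(0.85 × 32.7 × 405) = 241.77 mm.
c = a/β₁ = 241.77/0.816 = 296.29 mm; ε'_s = 0.003(c − d')/c = 0.0023 ≥ f_y/E_s = 0.0021, so compression steel does yield.
M_n = (A_s − A'_s) f_y (d − a/2) + A'_s f_y (d − d') = [2721600 × (800 − 120.885) + 483000 × (800 − 65)] × 10⁻⁶ = 1848.28 + 355.01 = 2203.29 kN·m.

M_n ≈ 2200 kN·m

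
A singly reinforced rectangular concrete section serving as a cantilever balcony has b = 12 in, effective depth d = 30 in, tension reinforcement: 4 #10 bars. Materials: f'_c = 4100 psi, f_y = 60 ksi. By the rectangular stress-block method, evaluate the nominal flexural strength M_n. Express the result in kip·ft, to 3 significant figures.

M_n ≈ 669 kip·ft

A_s = 4 × 1.27 = 5.08 in².
T = A_s f_y = 5.08 × 60 = 304.8 kips.
a = T/(0.85 f'_c b) = 304.8/(0.85 × 4.1 × 12) = 7.288 in.
M_n = T(d − a/2) = 304.8 × (30 − 3.644) = 8033.3 kip·in = 8033.3/12 = 669.44 kip·ft.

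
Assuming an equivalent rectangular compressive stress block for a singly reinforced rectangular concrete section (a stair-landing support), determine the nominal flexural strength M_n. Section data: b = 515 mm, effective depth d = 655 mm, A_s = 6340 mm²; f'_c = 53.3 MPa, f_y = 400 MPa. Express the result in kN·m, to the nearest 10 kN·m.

M_n ≈ 1520 kN·m

T = A_s f_y = 6340 × 400 = 2536000 N = 2536 kN.
From C = T: a = T/(0.85 f'_c b) = 2536000/(0.85 × 53.3 × 515) = 108.69 mm.
M_n = T(d − a/2) = 2536 kN × (655 − 54.345) mm = 1523.26 kN·m.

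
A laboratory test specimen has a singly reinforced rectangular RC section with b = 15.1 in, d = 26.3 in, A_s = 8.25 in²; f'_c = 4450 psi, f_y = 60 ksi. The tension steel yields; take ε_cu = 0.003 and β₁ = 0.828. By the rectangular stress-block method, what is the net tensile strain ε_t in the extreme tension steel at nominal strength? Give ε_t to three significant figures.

a = A_s f_y/(0.85 f'_c b) = 8.667 in.
β₁ = 0.828, so c = a/β₁ = 8.667/0.828 = 10.467 in.
From the linear strain diagram with ε_cu = 0.003: ε_t = 0.003 (d − c)/c = 0.003 × (26.3 − 10.467)/10.467 = 0.00454.
ε_t is between 0.004 and 0.005 — transition zone.

ε_t ≈ 0.00454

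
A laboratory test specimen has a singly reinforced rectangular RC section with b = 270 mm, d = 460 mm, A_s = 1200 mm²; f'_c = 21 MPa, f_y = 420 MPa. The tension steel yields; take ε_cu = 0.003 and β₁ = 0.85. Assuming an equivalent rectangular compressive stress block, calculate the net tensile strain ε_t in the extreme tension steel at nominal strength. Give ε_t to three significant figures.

a = A_s f_y/(0.85 f'_c b) = 104.58 mm.
β₁ = 0.85, so c = a/β₁ = 104.58/0.85 = 123.04 mm.
From the linear strain diagram with ε_cu = 0.003: ε_t = 0.003 (d − c)/c = 0.003 × (460 − 123.04)/123.04 = 0.00822.
Since ε_t ≥ 0.005, the section is tension-controlled.

ε_t ≈ 0.00822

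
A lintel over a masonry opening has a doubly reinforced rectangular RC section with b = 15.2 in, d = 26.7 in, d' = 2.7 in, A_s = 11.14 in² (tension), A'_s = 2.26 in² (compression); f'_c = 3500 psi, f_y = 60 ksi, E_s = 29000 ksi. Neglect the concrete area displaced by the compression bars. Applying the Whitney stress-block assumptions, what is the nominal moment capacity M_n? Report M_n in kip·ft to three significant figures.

M_n ≈ 1200 kip·ft

Assume both steels yield.
a = (A_s − A'_s) f_y/(0.85 f'_c b) = (11.14 − 2.26) × 60/(0.85 × 3.5 × 15.2) = 11.782 in.
c = a/β₁ = 11.782/0.85 = 13.861 in; ε'_s = 0.003(c − d')/c = 0.0024 ≥ ε_y = 0.0021, so the compression steel yields.
M_n = (A_s − A'_s) f_y (d − a/2) + A'_s f_y (d − d') = 532.8 × (26.7 − 5.891) + 135.6 × (26.7 − 2.7) = 11087.0 + 3254.4 = 14341.4 kip·in = 14341.4/12 = 1195.12 kip·ft.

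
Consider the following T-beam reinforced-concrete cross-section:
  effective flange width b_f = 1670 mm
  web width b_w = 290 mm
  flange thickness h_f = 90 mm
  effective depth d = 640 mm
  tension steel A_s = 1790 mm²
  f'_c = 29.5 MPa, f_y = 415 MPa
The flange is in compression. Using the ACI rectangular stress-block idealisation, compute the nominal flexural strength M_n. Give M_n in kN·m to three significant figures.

Tension: T = A_s f_y = 1790 × 415 = 742850 N.
Try a within the flange: a = T/(0.85 f'_c b_f) = 742850/(0.85 × 29.5 × 1670) = 17.74 mm.
Since a = 17.74 ≤ h_f = 90 mm, the stress block lies entirely in the flange; analyse as a rectangular beam of width b_f.
M_n = T(d − a/2) = 742850 × (640 − 8.87) = 468.83 × 10⁶ N·mm.
M_n = 468.83 kN·m.

M_n ≈ 469 kN·m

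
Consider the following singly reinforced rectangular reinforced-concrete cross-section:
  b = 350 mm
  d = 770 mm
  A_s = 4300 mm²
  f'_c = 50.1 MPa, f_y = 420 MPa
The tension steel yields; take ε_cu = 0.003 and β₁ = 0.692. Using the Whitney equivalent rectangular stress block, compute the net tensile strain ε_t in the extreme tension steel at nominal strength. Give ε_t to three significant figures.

ε_t ≈ 0.0102

a = A_s f_y/(0.85 f'_c b) = 121.17 mm.
β₁ = 0.692, so c = a/β₁ = 121.17/0.692 = 175.10 mm.
From the linear strain diagram with ε_cu = 0.003: ε_t = 0.003 (d − c)/c = 0.003 × (770 − 175.10)/175.10 = 0.0102.
Since ε_t ≥ 0.005, the section is tension-controlled.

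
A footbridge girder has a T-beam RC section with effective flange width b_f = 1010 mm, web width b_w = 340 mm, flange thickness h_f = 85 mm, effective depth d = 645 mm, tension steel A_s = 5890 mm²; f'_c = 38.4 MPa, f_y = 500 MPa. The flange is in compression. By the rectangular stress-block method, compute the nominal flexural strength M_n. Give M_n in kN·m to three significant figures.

Tension: T = A_s f_y = 5890 × 500 = 2945000 N.
Try a within the flange: a = T/(0.85 f'_c b_f) = 2945000/(0.85 × 38.4 × 1010) = 89.33 mm.
a = 89.33 > h_f = 85 mm: the block extends into the web. Split into flange-overhang and web parts.
C_f = 0.85 f'_c (b_f − b_w) h_f = 0.85 × 38.4 × (1010 − 340) × 85 = 1858848 N.
Remaining web compression depth: a_w = (T − C_f)/(0.85 f'_c b_w) = (2945000 − 1858848)/(0.85 × 38.4 × 340) = 97.87 mm.
M_n = C_f(d − h_f/2) + (T − C_f)(d − a_w/2) = 1858848 × (645 − 42.5) + 1086152 × (645 − 48.935) = 1119.96 + 647.42 = 1767.38 × 10⁶ N·mm.
M_n = 1767.38 kN·m.

M_n ≈ 1770 kN·m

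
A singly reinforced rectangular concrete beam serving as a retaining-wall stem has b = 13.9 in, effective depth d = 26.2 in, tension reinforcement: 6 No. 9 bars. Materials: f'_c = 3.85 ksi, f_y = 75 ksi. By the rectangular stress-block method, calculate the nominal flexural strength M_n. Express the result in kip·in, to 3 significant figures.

A_s = 6 × 1 = 6 in².
T = A_s f_y = 6 × 75 = 450 kips.
a = T/(0.85 f'_c b) = 450/(0.85 × 3.85 × 13.9) = 9.893 in.
M_n = T(d − a/2) = 450 × (26.2 − 4.9465) = 9564.1 kip·in.

M_n ≈ 9560 kip·in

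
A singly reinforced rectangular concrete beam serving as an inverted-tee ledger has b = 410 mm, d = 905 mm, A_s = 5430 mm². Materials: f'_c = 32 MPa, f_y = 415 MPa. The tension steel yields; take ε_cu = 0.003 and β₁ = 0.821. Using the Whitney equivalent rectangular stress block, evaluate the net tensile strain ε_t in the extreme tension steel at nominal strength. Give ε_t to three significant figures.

ε_t ≈ 0.00803

a = A_s f_y/(0.85 f'_c b) = 202.07 mm.
β₁ = 0.821, so c = a/β₁ = 202.07/0.821 = 246.13 mm.
From the linear strain diagram with ε_cu = 0.003: ε_t = 0.003 (d − c)/c = 0.003 × (905 − 246.13)/246.13 = 0.00803.
Since ε_t ≥ 0.005, the section is tension-controlled.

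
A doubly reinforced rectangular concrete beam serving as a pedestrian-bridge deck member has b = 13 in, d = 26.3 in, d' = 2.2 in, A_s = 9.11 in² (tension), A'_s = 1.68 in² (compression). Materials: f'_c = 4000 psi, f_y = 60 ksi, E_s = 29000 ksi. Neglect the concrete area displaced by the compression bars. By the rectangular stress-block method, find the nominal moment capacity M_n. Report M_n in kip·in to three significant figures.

Assume both steels yield.
a = (A_s − A'_s) f_y/(0.85 f'_c b) = (9.11 − 1.68) × 60/(0.85 × 4 × 13) = 10.086 in.
c = a/β₁ = 10.086/0.85 = 11.866 in; ε'_s = 0.003(c − d')/c = 0.0024 ≥ ε_y = 0.0021, so the compression steel yields.
M_n = (A_s − A'_s) f_y (d − a/2) + A'_s f_y (d − d') = 445.8 × (26.3 − 5.043) + 100.8 × (26.3 − 2.2) = 9476.4 + 2429.3 = 11905.7 kip·in.

M_n ≈ 11900 kip·in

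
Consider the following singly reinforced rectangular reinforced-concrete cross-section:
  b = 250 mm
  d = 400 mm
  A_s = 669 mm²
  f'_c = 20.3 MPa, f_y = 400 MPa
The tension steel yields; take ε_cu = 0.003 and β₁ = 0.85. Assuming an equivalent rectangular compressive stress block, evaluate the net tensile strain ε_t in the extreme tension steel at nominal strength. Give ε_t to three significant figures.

a = A_s f_y/(0.85 f'_c b) = 62.03 mm.
β₁ = 0.85, so c = a/β₁ = 62.03/0.85 = 72.98 mm.
From the linear strain diagram with ε_cu = 0.003: ε_t = 0.003 (d − c)/c = 0.003 × (400 − 72.98)/72.98 = 0.0134.
Since ε_t ≥ 0.005, the section is tension-controlled.

ε_t ≈ 0.0134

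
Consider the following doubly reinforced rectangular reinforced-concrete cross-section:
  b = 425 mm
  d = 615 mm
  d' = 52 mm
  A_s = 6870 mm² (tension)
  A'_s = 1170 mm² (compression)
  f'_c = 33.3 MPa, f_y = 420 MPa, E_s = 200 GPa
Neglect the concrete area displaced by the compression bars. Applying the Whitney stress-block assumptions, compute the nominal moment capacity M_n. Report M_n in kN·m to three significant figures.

M_n ≈ 1510 kN·m

Assume both tension and compression steel yield.
Net tension couple steel: A_s − A'_s = 5700 mm².
a = (A_s − A'_s) f_y / (0.85 f'_c b) = 2394000/(0.85 × 33.3 × 425) = 199.01 mm.
c = a/β₁ = 199.01/0.812 = 245.09 mm; ε'_s = 0.003(c − d')/c = 0.0024 ≥ f_y/E_s = 0.0021, so compression steel does yield.
M_n = (A_s − A'_s) f_y (d − a/2) + A'_s f_y (d − d') = [2394000 × (615 − 99.505) + 491400 × (615 − 52)] × 10⁻⁶ = 1234.10 + 276.66 = 1510.76 kN·m.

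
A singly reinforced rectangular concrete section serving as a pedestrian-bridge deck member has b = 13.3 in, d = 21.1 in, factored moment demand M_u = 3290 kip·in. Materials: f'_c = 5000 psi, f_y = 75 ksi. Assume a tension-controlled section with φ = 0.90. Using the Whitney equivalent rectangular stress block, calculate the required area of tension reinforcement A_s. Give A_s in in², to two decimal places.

M_n = M_u/φ = 3290/0.90 = 3655.56 kip·in.
From M_n = 0.85 f'_c a b (d − a/2):
a = d − √(d² − 2M_n/(0.85 f'_c b)) = 21.1 − √(21.1² − 2 × 3655.56/(0.85 × 5 × 13.3)) = 3.327 in.
A_s = 0.85 f'_c a b / f_y = 0.85 × 5 × 3.327 × 13.3 / 75 = 2.507 in².

A_s ≈ 2.51 in²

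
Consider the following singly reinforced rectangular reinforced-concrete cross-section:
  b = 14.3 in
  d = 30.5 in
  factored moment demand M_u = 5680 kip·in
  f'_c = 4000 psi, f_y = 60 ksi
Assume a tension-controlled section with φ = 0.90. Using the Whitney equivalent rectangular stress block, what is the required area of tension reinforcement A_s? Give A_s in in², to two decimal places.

M_n = M_u/φ = 5680/0.90 = 6311.11 kip·in.
From M_n = 0.85 f'_c a b (d − a/2):
a = d − √(d² − 2M_n/(0.85 f'_c b)) = 30.5 − √(30.5² − 2 × 6311.11/(0.85 × 4 × 14.3)) = 4.603 in.
A_s = 0.85 f'_c a b / f_y = 0.85 × 4 × 4.603 × 14.3 / 60 = 3.730 in².

A_s ≈ 3.73 in²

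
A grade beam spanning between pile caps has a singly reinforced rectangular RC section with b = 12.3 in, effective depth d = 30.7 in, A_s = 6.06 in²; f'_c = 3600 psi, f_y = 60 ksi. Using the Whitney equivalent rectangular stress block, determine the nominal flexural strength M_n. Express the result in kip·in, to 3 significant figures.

T = A_s f_y = 6.06 × 60 = 363.6 kips.
a = T/(0.85 f'_c b) = 363.6/(0.85 × 3.6 × 12.3) = 9.660 in.
M_n = T(d − a/2) = 363.6 × (30.7 − 4.83) = 9406.3 kip·in.

M_n ≈ 9410 kip·in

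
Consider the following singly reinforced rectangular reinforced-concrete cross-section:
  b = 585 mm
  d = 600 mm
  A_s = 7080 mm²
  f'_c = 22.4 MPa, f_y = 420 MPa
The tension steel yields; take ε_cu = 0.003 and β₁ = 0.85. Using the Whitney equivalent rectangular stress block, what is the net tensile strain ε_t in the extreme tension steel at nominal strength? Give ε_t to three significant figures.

ε_t ≈ 0.00273

a = A_s f_y/(0.85 f'_c b) = 266.97 mm.
β₁ = 0.85, so c = a/β₁ = 266.97/0.85 = 314.08 mm.
From the linear strain diagram with ε_cu = 0.003: ε_t = 0.003 (d − c)/c = 0.003 × (600 − 314.08)/314.08 = 0.00273.
ε_t < 0.004 — the section is over-reinforced for flexure under ACI limits.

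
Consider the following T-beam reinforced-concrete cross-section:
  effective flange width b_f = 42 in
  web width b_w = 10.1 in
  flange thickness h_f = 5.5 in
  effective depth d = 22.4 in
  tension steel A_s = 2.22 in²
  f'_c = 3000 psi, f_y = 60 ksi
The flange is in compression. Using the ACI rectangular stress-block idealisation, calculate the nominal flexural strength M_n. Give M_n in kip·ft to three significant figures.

M_n ≈ 242 kip·ft

Tension: T = A_s f_y = 2.22 × 60 = 133.2 kips.
Try a within the flange: a = T/(0.85 f'_c b_f) = 133.2/(0.85 × 3 × 42) = 1.244 in.
Since a = 1.244 ≤ h_f = 5.5 in, the stress block lies entirely in the flange; analyse as a rectangular beam of width b_f.
M_n = T(d − a/2) = 133.2 × (22.4 − 0.622) = 2900.8 kip·in.
M_n = 2900.8/12 = 241.73 kip·ft.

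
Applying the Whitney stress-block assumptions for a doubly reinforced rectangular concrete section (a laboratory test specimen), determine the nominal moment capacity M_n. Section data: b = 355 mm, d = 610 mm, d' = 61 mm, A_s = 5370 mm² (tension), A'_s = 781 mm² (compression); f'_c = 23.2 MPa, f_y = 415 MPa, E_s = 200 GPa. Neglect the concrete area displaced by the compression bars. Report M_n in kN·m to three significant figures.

M_n ≈ 1080 kN·m

Assume both tension and compression steel yield.
Net tension couple steel: A_s − A'_s = 4589 mm².
a = (A_s − A'_s) f_y / (0.85 f'_c b) = 1904435/(0.85 × 23.2 × 355) = 272.04 mm.
c = a/β₁ = 272.04/0.85 = 320.05 mm; ε'_s = 0.003(c − d')/c = 0.0024 ≥ f_y/E_s = 0.0021, so compression steel does yield.
M_n = (A_s − A'_s) f_y (d − a/2) + A'_s f_y (d − d') = [1904435 × (610 − 136.02) + 324115 × (610 − 61)] × 10⁻⁶ = 902.66 + 177.94 = 1080.60 kN·m.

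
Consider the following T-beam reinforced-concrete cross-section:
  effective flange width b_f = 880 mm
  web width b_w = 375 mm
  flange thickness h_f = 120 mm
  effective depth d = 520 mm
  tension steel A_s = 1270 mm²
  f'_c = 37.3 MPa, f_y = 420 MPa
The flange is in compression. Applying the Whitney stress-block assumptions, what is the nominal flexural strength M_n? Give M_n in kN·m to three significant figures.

M_n ≈ 272 kN·m

Tension: T = A_s f_y = 1270 × 420 = 533400 N.
Try a within the flange: a = T/(0.85 f'_c b_f) = 533400/(0.85 × 37.3 × 880) = 19.12 mm.
Since a = 19.12 ≤ h_f = 120 mm, the stress block lies entirely in the flange; analyse as a rectangular beam of width b_f.
M_n = T(d − a/2) = 533400 × (520 − 9.56) = 272.27 × 10⁶ N·mm.
M_n = 272.27 kN·m.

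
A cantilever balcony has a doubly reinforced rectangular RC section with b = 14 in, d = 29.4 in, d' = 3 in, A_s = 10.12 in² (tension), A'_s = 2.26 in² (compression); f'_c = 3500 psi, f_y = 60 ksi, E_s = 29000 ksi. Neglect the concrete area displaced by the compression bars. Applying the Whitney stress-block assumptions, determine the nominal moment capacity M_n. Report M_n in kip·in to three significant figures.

Assume both steels yield.
a = (A_s − A'_s) f_y/(0.85 f'_c b) = (10.12 − 2.26) × 60/(0.85 × 3.5 × 14) = 11.323 in.
c = a/β₁ = 11.323/0.85 = 13.321 in; ε'_s = 0.003(c − d')/c = 0.0023 ≥ ε_y = 0.0021, so the compression steel yields.
M_n = (A_s − A'_s) f_y (d − a/2) + A'_s f_y (d − d') = 471.6 × (29.4 − 5.6615) + 135.6 × (29.4 − 3) = 11195.1 + 3579.8 = 14774.9 kip·in.

M_n ≈ 14800 kip·in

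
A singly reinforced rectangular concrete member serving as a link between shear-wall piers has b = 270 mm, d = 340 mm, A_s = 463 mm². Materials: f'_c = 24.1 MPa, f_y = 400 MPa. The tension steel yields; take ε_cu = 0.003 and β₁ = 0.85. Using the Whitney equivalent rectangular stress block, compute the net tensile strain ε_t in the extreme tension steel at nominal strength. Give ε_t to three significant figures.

ε_t ≈ 0.0229

a = A_s f_y/(0.85 f'_c b) = 33.48 mm.
β₁ = 0.85, so c = a/β₁ = 33.48/0.85 = 39.39 mm.
From the linear strain diagram with ε_cu = 0.003: ε_t = 0.003 (d − c)/c = 0.003 × (340 − 39.39)/39.39 = 0.0229.
Since ε_t ≥ 0.005, the section is tension-controlled.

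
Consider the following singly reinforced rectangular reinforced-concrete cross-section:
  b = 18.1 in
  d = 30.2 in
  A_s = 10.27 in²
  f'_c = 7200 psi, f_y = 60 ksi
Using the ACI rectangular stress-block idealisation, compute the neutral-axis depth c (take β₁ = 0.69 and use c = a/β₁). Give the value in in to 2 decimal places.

c ≈ 8.06 in

T = A_s f_y = 10.27 × 60 = 616.2 kips.
a = T/(0.85 f'_c b) = 616.2/(0.85 × 7.2 × 18.1) = 5.5628 in.
With β₁ = 0.69, c = a/β₁ = 5.5628/0.69 = 8.06 in.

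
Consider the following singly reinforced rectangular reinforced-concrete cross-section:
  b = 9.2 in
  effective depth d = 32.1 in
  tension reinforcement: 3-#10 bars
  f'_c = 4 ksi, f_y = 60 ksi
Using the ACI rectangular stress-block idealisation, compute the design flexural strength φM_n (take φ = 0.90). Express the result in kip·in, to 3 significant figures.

φM_n ≈ 5850 kip·in

A_s = 3 × 1.27 = 3.81 in².
T = A_s f_y = 3.81 × 60 = 228.6 kips.
a = T/(0.85 f'_c b) = 228.6/(0.85 × 4 × 9.2) = 7.308 in.
M_n = T(d − a/2) = 228.6 × (32.1 − 3.654) = 6502.8 kip·in.
φM_n = 0.90 × 6502.8 = 5852.5 kip·in.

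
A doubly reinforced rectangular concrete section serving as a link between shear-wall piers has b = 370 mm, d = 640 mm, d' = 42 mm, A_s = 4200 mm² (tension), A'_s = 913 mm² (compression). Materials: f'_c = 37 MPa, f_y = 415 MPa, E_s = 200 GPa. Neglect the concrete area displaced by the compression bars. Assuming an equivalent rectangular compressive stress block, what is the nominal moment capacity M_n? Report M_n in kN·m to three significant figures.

Assume both tension and compression steel yield.
Net tension couple steel: A_s − A'_s = 3287 mm².
a = (A_s − A'_s) f_y / (0.85 f'_c b) = 1364105/(0.85 × 37 × 370) = 117.23 mm.
c = a/β₁ = 117.23/0.786 = 149.15 mm; ε'_s = 0.003(c − d')/c = 0.0022 ≥ f_y/E_s = 0.0021, so compression steel does yield.
M_n = (A_s − A'_s) f_y (d − a/2) + A'_s f_y (d − d') = [1364105 × (640 − 58.615) + 378895 × (640 − 42)] × 10⁻⁶ = 793.07 + 226.58 = 1019.65 kN·m.

M_n ≈ 1020 kN·m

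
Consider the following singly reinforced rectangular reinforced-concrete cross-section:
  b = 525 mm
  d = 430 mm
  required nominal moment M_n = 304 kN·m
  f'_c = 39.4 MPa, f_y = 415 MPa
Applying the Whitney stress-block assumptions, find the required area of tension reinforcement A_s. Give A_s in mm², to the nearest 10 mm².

A_s ≈ 1790 mm²

With M_n = 0.85 f'_c a b (d − a/2), solve the quadratic for a:
a = d − √(d² − 2M_n/(0.85 f'_c b)) = 430 − √(430² − 2 × 304×10⁶/(0.85 × 39.4 × 525)) = 42.29 mm.
A_s = 0.85 f'_c a b / f_y = 0.85 × 39.4 × 42.29 × 525 / 415 = 1791.7 mm².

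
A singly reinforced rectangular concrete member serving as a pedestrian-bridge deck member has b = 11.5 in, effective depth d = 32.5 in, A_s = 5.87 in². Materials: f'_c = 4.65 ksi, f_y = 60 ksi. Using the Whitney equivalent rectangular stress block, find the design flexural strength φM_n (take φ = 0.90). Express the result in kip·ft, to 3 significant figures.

φM_n ≈ 756 kip·ft

T = A_s f_y = 5.87 × 60 = 352.2 kips.
a = T/(0.85 f'_c b) = 352.2/(0.85 × 4.65 × 11.5) = 7.749 in.
M_n = T(d − a/2) = 352.2 × (32.5 − 3.8745) = 10081.9 kip·in = 10081.9/12 = 840.16 kip·ft.
φM_n = 0.90 × 840.16 = 756.14 kip·ft.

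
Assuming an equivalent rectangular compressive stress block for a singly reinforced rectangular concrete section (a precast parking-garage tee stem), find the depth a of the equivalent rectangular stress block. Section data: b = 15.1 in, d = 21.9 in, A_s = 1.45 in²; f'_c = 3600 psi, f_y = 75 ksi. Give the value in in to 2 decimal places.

T = A_s f_y = 1.45 × 75 = 108.75 kips.
a = T/(0.85 f'_c b) = 108.75/(0.85 × 3.6 × 15.1) = 2.35 in.

a ≈ 2.35 in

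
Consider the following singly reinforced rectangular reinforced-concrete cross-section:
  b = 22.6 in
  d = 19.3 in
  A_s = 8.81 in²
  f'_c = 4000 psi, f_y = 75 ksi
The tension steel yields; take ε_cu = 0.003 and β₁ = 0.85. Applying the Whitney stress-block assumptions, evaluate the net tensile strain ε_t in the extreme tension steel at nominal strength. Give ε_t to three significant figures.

ε_t ≈ 0.00272

a = A_s f_y/(0.85 f'_c b) = 8.599 in.
β₁ = 0.85, so c = a/β₁ = 8.599/0.85 = 10.116 in.
From the linear strain diagram with ε_cu = 0.003: ε_t = 0.003 (d − c)/c = 0.003 × (19.3 − 10.116)/10.116 = 0.00272.
ε_t < 0.004 — the section is over-reinforced for flexure under ACI limits.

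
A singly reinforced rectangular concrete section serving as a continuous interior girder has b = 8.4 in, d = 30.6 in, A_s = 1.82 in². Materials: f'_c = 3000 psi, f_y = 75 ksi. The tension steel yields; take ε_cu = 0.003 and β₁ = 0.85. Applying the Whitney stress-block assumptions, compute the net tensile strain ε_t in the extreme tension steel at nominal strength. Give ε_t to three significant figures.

ε_t ≈ 0.00924

a = A_s f_y/(0.85 f'_c b) = 6.373 in.
β₁ = 0.85, so c = a/β₁ = 6.373/0.85 = 7.498 in.
From the linear strain diagram with ε_cu = 0.003: ε_t = 0.003 (d − c)/c = 0.003 × (30.6 − 7.498)/7.498 = 0.00924.
Since ε_t ≥ 0.005, the section is tension-controlled.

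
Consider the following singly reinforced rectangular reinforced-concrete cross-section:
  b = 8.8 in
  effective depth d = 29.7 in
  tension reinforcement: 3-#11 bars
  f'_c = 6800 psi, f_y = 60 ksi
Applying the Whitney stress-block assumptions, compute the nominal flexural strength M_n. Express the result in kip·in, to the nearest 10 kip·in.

M_n ≈ 7560 kip·in

A_s = 3 × 1.56 = 4.68 in².
T = A_s f_y = 4.68 × 60 = 280.8 kips.
a = T/(0.85 f'_c b) = 280.8/(0.85 × 6.8 × 8.8) = 5.521 in.
M_n = T(d − a/2) = 280.8 × (29.7 − 2.7605) = 7564.6 kip·in.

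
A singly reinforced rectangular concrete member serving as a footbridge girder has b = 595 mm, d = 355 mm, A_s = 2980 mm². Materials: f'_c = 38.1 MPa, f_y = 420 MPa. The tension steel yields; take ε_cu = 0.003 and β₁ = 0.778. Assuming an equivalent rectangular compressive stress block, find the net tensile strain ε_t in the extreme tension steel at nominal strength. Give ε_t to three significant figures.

a = A_s f_y/(0.85 f'_c b) = 64.95 mm.
β₁ = 0.778, so c = a/β₁ = 64.95/0.778 = 83.48 mm.
From the linear strain diagram with ε_cu = 0.003: ε_t = 0.003 (d − c)/c = 0.003 × (355 − 83.48)/83.48 = 0.00976.
Since ε_t ≥ 0.005, the section is tension-controlled.

ε_t ≈ 0.00976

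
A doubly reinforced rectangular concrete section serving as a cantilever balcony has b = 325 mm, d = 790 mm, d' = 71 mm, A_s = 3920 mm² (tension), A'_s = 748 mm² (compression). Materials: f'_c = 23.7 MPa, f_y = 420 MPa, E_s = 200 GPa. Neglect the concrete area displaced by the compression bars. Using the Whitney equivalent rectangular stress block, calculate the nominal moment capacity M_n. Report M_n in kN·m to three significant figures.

M_n ≈ 1140 kN·m

Assume both tension and compression steel yield.
Net tension couple steel: A_s − A'_s = 3172 mm².
a = (A_s − A'_s) f_y / (0.85 f'_c b) = 1332240/(0.85 × 23.7 × 325) = 203.48 mm.
c = a/β₁ = 203.48/0.85 = 239.39 mm; ε'_s = 0.003(c − d')/c = 0.0021 ≥ f_y/E_s = 0.0021, so compression steel does yield.
M_n = (A_s − A'_s) f_y (d − a/2) + A'_s f_y (d − d') = [1332240 × (790 − 101.74) + 314160 × (790 − 71)] × 10⁻⁶ = 916.93 + 225.88 = 1142.81 kN·m.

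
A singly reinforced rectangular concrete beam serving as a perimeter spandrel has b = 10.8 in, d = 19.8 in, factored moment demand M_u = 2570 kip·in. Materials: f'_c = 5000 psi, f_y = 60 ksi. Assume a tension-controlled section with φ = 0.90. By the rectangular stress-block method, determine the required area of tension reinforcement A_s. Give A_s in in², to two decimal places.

A_s ≈ 2.63 in²

M_n = M_u/φ = 2570/0.90 = 2855.56 kip·in.
From M_n = 0.85 f'_c a b (d − a/2):
a = d − √(d² − 2M_n/(0.85 f'_c b)) = 19.8 − √(19.8² − 2 × 2855.56/(0.85 × 5 × 10.8)) = 3.441 in.
A_s = 0.85 f'_c a b / f_y = 0.85 × 5 × 3.441 × 10.8 / 60 = 2.632 in².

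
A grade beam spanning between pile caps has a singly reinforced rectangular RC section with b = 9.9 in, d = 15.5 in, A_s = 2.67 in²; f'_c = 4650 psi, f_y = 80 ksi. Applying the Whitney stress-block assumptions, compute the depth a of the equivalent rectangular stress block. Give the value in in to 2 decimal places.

a ≈ 5.46 in

T = A_s f_y = 2.67 × 80 = 213.6 kips.
a = T/(0.85 f'_c b) = 213.6/(0.85 × 4.65 × 9.9) = 5.46 in.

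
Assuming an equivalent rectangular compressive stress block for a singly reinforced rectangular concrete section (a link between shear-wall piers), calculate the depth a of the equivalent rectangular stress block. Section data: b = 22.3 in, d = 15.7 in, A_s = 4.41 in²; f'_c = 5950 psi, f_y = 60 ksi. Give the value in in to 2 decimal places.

a ≈ 2.35 in

T = A_s f_y = 4.41 × 60 = 264.6 kips.
a = T/(0.85 f'_c b) = 264.6/(0.85 × 5.95 × 22.3) = 2.35 in.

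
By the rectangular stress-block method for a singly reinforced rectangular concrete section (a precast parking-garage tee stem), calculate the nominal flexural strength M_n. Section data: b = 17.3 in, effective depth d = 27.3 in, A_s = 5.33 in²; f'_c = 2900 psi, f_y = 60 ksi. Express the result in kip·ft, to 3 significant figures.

M_n ≈ 628 kip·ft

T = A_s f_y = 5.33 × 60 = 319.8 kips.
a = T/(0.85 f'_c b) = 319.8/(0.85 × 2.9 × 17.3) = 7.499 in.
M_n = T(d − a/2) = 319.8 × (27.3 − 3.7495) = 7531.4 kip·in = 7531.4/12 = 627.62 kip·ft.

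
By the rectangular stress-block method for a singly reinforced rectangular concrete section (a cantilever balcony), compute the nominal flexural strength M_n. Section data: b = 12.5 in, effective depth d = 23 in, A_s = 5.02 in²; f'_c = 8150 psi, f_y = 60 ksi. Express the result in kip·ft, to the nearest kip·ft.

T = A_s f_y = 5.02 × 60 = 301.2 kips.
a = T/(0.85 f'_c b) = 301.2/(0.85 × 8.15 × 12.5) = 3.478 in.
M_n = T(d − a/2) = 301.2 × (23 − 1.739) = 6403.8 kip·in = 6403.8/12 = 533.65 kip·ft.

M_n ≈ 534 kip·ft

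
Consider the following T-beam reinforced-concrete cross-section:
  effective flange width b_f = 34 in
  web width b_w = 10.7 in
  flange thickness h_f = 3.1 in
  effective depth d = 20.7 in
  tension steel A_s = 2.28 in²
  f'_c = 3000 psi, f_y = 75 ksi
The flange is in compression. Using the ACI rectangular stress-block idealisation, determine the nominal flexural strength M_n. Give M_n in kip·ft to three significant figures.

M_n ≈ 281 kip·ft

Tension: T = A_s f_y = 2.28 × 75 = 171 kips.
Try a within the flange: a = T/(0.85 f'_c b_f) = 171/(0.85 × 3 × 34) = 1.972 in.
Since a = 1.972 ≤ h_f = 3.1 in, the stress block lies entirely in the flange; analyse as a rectangular beam of width b_f.
M_n = T(d − a/2) = 171 × (20.7 − 0.986) = 3371.1 kip·in.
M_n = 3371.1/12 = 280.93 kip·ft.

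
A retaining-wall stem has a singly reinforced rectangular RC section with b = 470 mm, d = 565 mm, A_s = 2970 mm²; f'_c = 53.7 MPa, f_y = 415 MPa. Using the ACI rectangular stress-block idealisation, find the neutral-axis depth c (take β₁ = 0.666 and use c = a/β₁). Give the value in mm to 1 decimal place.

c ≈ 86.3 mm

T = A_s f_y = 2970 × 415 = 1232550 N = 1232.55 kN.
Setting C = 0.85 f'_c a b equal to T: a = 1232550/(0.85 × 53.7 × 470) = 57.453 mm.
With β₁ = 0.666, c = a/β₁ = 57.453/0.666 = 86.3 mm.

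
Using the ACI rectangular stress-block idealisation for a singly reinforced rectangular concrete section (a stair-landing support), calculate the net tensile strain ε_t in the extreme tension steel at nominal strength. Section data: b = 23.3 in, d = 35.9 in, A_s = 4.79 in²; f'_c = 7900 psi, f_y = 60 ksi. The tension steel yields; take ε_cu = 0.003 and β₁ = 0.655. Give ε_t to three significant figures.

ε_t ≈ 0.0354

a = A_s f_y/(0.85 f'_c b) = 1.837 in.
β₁ = 0.655, so c = a/β₁ = 1.837/0.655 = 2.805 in.
From the linear strain diagram with ε_cu = 0.003: ε_t = 0.003 (d − c)/c = 0.003 × (35.9 − 2.805)/2.805 = 0.0354.
Since ε_t ≥ 0.005, the section is tension-controlled.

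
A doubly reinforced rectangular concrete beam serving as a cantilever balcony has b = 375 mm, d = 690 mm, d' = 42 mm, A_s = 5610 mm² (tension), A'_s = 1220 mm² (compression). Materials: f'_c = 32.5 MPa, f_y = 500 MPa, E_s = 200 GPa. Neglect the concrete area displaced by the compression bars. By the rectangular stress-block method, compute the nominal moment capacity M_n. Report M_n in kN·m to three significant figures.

M_n ≈ 1680 kN·m

Assume both tension and compression steel yield.
Net tension couple steel: A_s − A'_s = 4390 mm².
a = (A_s − A'_s) f_y / (0.85 f'_c b) = 2195000/(0.85 × 32.5 × 375) = 211.89 mm.
c = a/β₁ = 211.89/0.818 = 259.03 mm; ε'_s = 0.003(c − d')/c = 0.0025 ≥ f_y/E_s = 0.0025, so compression steel does yield.
M_n = (A_s − A'_s) f_y (d − a/2) + A'_s f_y (d − d') = [2195000 × (690 − 105.945) + 610000 × (690 − 42)] × 10⁻⁶ = 1282.00 + 395.28 = 1677.28 kN·m.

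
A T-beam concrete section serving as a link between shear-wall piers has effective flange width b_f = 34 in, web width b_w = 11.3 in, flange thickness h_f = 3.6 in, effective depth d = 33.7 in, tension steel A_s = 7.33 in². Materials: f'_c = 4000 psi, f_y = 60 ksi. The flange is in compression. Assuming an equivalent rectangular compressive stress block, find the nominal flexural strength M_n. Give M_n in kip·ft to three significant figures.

M_n ≈ 1160 kip·ft

Tension: T = A_s f_y = 7.33 × 60 = 439.8 kips.
Try a within the flange: a = T/(0.85 f'_c b_f) = 439.8/(0.85 × 4 × 34) = 3.804 in.
a = 3.804 > h_f = 3.6 in: the block extends into the web. Split into flange-overhang and web parts.
C_f = 0.85 f'_c (b_f − b_w) h_f = 0.85 × 4 × (34 − 11.3) × 3.6 = 277.8 kips.
Remaining web compression depth: a_w = (T − C_f)/(0.85 f'_c b_w) = (439.8 − 277.8)/(0.85 × 4 × 11.3) = 4.217 in.
M_n = C_f(d − h_f/2) + (T − C_f)(d − a_w/2) = 277.8 × (33.7 − 1.8) + 162 × (33.7 − 2.1085) = 8861.8 + 5117.8 = 13979.6 kip·in.
M_n = 13979.6/12 = 1164.97 kip·ft.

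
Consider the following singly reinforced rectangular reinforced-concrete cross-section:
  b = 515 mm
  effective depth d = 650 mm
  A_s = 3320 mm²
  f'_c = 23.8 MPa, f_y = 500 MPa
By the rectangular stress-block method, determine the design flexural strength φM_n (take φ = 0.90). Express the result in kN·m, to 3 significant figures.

φM_n ≈ 852 kN·m

T = A_s f_y = 3320 × 500 = 1660000 N = 1660 kN.
From C = T: a = T/(0.85 f'_c b) = 1660000/(0.85 × 23.8 × 515) = 159.33 mm.
M_n = T(d − a/2) = 1660 kN × (650 − 79.665) mm = 946.76 kN·m.
φM_n = 0.90 × 946.76 = 852.08 kN·m.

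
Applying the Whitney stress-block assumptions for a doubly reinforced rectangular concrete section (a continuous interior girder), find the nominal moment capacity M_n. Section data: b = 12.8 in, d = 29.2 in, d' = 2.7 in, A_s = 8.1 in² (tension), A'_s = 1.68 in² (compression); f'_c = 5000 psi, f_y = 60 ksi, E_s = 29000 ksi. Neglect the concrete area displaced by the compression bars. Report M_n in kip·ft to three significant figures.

Assume both steels yield.
a = (A_s − A'_s) f_y/(0.85 f'_c b) = (8.1 − 1.68) × 60/(0.85 × 5 × 12.8) = 7.081 in.
c = a/β₁ = 7.081/0.8 = 8.851 in; ε'_s = 0.003(c − d')/c = 0.0021 ≥ ε_y = 0.0021, so the compression steel yields.
M_n = (A_s − A'_s) f_y (d − a/2) + A'_s f_y (d − d') = 385.2 × (29.2 − 3.5405) + 100.8 × (29.2 − 2.7) = 9884.0 + 2671.2 = 12555.2 kip·in = 12555.2/12 = 1046.27 kip·ft.

M_n ≈ 1050 kip·ft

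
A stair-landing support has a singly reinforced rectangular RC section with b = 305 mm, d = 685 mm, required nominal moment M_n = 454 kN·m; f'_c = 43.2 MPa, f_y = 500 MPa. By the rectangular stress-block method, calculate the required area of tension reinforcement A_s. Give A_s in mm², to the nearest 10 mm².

With M_n = 0.85 f'_c a b (d − a/2), solve the quadratic for a:
a = d − √(d² − 2M_n/(0.85 f'_c b)) = 685 − √(685² − 2 × 454×10⁶/(0.85 × 43.2 × 305)) = 61.98 mm.
A_s = 0.85 f'_c a b / f_y = 0.85 × 43.2 × 61.98 × 305 / 500 = 1388.3 mm².

A_s ≈ 1390 mm²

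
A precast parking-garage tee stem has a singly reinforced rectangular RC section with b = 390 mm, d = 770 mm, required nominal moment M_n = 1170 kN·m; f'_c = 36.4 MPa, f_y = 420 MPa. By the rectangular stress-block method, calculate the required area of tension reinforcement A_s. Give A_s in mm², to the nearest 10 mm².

A_s ≈ 3970 mm²

With M_n = 0.85 f'_c a b (d − a/2), solve the quadratic for a:
a = d − √(d² − 2M_n/(0.85 f'_c b)) = 770 − √(770² − 2 × 1170×10⁶/(0.85 × 36.4 × 390)) = 138.35 mm.
A_s = 0.85 f'_c a b / f_y = 0.85 × 36.4 × 138.35 × 390 / 420 = 3974.8 mm².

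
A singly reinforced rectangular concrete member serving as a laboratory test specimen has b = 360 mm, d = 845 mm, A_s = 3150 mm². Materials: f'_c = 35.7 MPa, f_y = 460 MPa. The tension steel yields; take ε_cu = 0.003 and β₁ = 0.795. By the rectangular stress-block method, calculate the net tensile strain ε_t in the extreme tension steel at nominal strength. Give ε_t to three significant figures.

ε_t ≈ 0.0122

a = A_s f_y/(0.85 f'_c b) = 132.64 mm.
β₁ = 0.795, so c = a/β₁ = 132.64/0.795 = 166.84 mm.
From the linear strain diagram with ε_cu = 0.003: ε_t = 0.003 (d − c)/c = 0.003 × (845 − 166.84)/166.84 = 0.0122.
Since ε_t ≥ 0.005, the section is tension-controlled.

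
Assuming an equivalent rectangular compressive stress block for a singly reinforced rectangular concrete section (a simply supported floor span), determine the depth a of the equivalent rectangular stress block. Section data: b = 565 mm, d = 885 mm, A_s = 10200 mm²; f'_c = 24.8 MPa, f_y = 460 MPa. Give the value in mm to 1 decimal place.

T = A_s f_y = 10200 × 460 = 4692000 N = 4692 kN.
Setting C = 0.85 f'_c a b equal to T: a = 4692000/(0.85 × 24.8 × 565) = 393.9 mm.

a ≈ 393.9 mm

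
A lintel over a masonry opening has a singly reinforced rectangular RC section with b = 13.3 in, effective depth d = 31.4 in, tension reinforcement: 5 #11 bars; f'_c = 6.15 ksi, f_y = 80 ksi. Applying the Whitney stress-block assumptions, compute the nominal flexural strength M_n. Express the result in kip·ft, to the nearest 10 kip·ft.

M_n ≈ 1400 kip·ft

A_s = 5 × 1.56 = 7.8 in².
T = A_s f_y = 7.8 × 80 = 624 kips.
a = T/(0.85 f'_c b) = 624/(0.85 × 6.15 × 13.3) = 8.975 in.
M_n = T(d − a/2) = 624 × (31.4 − 4.4875) = 16793.4 kip·in = 16793.4/12 = 1399.45 kip·ft.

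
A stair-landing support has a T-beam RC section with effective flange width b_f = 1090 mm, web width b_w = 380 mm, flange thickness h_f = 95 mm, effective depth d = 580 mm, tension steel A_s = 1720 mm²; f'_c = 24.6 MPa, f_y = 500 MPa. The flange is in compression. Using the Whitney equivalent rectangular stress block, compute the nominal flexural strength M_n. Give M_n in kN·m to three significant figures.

M_n ≈ 483 kN·m

Tension: T = A_s f_y = 1720 × 500 = 860000 N.
Try a within the flange: a = T/(0.85 f'_c b_f) = 860000/(0.85 × 24.6 × 1090) = 37.73 mm.
Since a = 37.73 ≤ h_f = 95 mm, the stress block lies entirely in the flange; analyse as a rectangular beam of width b_f.
M_n = T(d − a/2) = 860000 × (580 − 18.865) = 482.58 × 10⁶ N·mm.
M_n = 482.58 kN·m.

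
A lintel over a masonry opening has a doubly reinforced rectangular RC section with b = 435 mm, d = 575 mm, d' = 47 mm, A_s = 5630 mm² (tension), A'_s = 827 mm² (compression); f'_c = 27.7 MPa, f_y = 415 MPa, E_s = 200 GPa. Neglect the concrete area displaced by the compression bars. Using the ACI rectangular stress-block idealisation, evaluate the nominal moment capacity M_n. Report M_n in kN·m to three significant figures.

Assume both tension and compression steel yield.
Net tension couple steel: A_s − A'_s = 4803 mm².
a = (A_s − A'_s) f_y / (0.85 f'_c b) = 1993245/(0.85 × 27.7 × 435) = 194.61 mm.
c = a/β₁ = 194.61/0.85 = 228.95 mm; ε'_s = 0.003(c − d')/c = 0.0024 ≥ f_y/E_s = 0.0021, so compression steel does yield.
M_n = (A_s − A'_s) f_y (d − a/2) + A'_s f_y (d − d') = [1993245 × (575 − 97.305) + 343205 × (575 − 47)] × 10⁻⁶ = 952.16 + 181.21 = 1133.37 kN·m.

M_n ≈ 1130 kN·m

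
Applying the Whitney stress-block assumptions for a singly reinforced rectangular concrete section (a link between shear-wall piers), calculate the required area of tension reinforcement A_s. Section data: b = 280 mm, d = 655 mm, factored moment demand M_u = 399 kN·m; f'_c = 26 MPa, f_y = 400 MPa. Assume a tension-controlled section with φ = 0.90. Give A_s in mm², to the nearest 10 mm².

M_n = M_u/φ = 399/0.90 = 443.333 kN·m.
With M_n = 0.85 f'_c a b (d − a/2), solve the quadratic for a:
a = d − √(d² − 2M_n/(0.85 f'_c b)) = 655 − √(655² − 2 × 443.333×10⁶/(0.85 × 26 × 280)) = 120.46 mm.
A_s = 0.85 f'_c a b / f_y = 0.85 × 26 × 120.46 × 280 / 400 = 1863.5 mm².

A_s ≈ 1860 mm²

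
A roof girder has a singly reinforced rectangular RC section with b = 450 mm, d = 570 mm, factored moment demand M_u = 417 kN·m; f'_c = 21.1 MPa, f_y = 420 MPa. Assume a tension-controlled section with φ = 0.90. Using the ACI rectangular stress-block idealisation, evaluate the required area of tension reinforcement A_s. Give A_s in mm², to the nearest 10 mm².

A_s ≈ 2150 mm²

M_n = M_u/φ = 417/0.90 = 463.333 kN·m.
With M_n = 0.85 f'_c a b (d − a/2), solve the quadratic for a:
a = d − √(d² − 2M_n/(0.85 f'_c b)) = 570 − √(570² − 2 × 463.333×10⁶/(0.85 × 21.1 × 450)) = 111.65 mm.
A_s = 0.85 f'_c a b / f_y = 0.85 × 21.1 × 111.65 × 450 / 420 = 2145.5 mm².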